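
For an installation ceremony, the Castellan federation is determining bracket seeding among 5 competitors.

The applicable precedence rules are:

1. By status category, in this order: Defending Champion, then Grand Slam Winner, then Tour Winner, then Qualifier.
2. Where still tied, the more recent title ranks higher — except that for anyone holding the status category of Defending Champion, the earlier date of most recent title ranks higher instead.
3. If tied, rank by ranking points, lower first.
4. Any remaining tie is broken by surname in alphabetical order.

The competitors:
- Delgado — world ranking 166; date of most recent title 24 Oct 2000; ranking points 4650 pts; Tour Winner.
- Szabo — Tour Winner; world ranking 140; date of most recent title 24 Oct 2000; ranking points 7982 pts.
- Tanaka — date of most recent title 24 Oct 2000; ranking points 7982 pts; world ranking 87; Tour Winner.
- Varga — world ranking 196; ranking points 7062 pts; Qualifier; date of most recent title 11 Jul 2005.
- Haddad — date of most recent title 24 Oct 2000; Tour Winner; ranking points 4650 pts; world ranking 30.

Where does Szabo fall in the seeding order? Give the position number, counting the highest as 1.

By status category: Delgado, Haddad, Szabo and Tanaka (Tour Winner); then Varga (Qualifier).
Delgado, Haddad, Szabo and Tanaka all have date of most recent title 24 Oct 2000, so the next rule applies.
Among Delgado, Haddad, Szabo and Tanaka, by ranking points (lower first): Delgado and Haddad (4650 pts) before Szabo and Tanaka (7982 pts).
Among Delgado and Haddad, alphabetically by surname: Delgado before Haddad.
Among Szabo and Tanaka, alphabetically by surname: Szabo before Tanaka.
Order: Delgado, Haddad, Szabo, Tanaka, Varga. So position 3.

3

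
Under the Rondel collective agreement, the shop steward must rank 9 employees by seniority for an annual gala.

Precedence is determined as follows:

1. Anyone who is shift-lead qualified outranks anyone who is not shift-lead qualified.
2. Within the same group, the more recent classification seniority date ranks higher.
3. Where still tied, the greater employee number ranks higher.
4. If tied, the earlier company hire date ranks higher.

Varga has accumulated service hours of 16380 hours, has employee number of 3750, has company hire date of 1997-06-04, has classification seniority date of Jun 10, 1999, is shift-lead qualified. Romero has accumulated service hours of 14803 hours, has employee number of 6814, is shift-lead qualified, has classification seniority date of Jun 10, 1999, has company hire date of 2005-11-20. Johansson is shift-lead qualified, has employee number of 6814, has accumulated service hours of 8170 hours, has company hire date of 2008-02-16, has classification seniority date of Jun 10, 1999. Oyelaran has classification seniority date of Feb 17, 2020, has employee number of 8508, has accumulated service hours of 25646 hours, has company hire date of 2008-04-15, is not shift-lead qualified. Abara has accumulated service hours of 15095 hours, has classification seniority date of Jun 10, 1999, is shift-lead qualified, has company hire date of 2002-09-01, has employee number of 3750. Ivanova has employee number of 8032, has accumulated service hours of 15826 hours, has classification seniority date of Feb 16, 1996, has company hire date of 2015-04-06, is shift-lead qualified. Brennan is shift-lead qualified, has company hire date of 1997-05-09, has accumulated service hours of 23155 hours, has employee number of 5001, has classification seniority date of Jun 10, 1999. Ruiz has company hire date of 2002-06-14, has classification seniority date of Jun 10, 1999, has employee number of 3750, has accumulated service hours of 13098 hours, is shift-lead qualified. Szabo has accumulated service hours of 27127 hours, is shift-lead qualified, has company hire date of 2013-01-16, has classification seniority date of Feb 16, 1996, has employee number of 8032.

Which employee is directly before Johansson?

By the first rule: Romero, Johansson, Brennan, Varga, Ruiz, Abara, Szabo and Ivanova (each shift-lead qualified); then Oyelaran (not shift-lead qualified).
Among Romero, Johansson, Brennan, Varga, Ruiz, Abara, Szabo and Ivanova, by classification seniority date (later first): Romero, Johansson, Brennan, Varga, Ruiz and Abara (Jun 10, 1999) before Szabo and Ivanova (Feb 16, 1996).
Among Romero, Johansson, Brennan, Varga, Ruiz and Abara, by employee number (higher first): Romero and Johansson (6814) before Brennan (5001) before Varga, Ruiz and Abara (3750).
Among Romero and Johansson, by company hire date (earlier first): Romero (2005-11-20) before Johansson (2008-02-16).
Among Varga, Ruiz and Abara, by company hire date (earlier first): Varga (1997-06-04) before Ruiz (2002-06-14) before Abara (2002-09-01).
Szabo and Ivanova both have employee number 8032, so the next rule applies.
Among Szabo and Ivanova, by company hire date (earlier first): Szabo (2013-01-16) before Ivanova (2015-04-06).
Order: Romero, Johansson, Brennan, Varga, Ruiz, Abara, Szabo, Ivanova, Oyelaran.

Romero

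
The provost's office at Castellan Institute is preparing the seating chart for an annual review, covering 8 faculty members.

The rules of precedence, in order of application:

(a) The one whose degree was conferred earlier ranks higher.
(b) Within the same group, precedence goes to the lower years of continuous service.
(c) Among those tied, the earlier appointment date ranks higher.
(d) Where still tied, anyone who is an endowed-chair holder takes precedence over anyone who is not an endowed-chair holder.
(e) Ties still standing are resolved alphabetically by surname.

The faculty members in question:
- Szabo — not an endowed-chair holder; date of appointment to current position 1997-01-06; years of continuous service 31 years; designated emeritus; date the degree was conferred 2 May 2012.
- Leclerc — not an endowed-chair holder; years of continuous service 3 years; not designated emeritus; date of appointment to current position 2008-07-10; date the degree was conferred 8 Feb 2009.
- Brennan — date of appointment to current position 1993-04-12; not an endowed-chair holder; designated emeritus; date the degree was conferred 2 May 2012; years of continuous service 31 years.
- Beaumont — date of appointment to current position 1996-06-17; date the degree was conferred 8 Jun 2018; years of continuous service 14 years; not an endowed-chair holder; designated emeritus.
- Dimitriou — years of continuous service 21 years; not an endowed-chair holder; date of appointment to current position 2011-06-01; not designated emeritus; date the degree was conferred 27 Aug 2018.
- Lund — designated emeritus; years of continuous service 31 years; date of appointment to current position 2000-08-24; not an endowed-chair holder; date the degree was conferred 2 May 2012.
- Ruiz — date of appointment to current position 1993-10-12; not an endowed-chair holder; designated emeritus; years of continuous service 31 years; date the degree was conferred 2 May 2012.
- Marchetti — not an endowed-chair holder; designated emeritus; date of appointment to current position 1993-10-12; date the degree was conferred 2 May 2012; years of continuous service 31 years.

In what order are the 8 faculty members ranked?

By date the degree was conferred (earlier first): Leclerc (8 Feb 2009); then Brennan, Marchetti, Ruiz, Szabo and Lund (each 2 May 2012); then Beaumont (8 Jun 2018); then Dimitriou (27 Aug 2018).
Brennan, Marchetti, Ruiz, Szabo and Lund all have years of continuous service 31 years, so the next rule applies.
Among Brennan, Marchetti, Ruiz, Szabo and Lund, by date of appointment to current position (earlier first): Brennan (1993-04-12) before Marchetti and Ruiz (1993-10-12) before Szabo (1997-01-06) before Lund (2000-08-24).
Marchetti and Ruiz are each not an endowed-chair holder, so the next rule applies.
Among Marchetti and Ruiz, alphabetically by surname: Marchetti before Ruiz.
Full order: Leclerc, Brennan, Marchetti, Ruiz, Szabo, Lund, Beaumont, Dimitriou.

Leclerc, Brennan, Marchetti, Ruiz, Szabo, Lund, Beaumont, Dimitriou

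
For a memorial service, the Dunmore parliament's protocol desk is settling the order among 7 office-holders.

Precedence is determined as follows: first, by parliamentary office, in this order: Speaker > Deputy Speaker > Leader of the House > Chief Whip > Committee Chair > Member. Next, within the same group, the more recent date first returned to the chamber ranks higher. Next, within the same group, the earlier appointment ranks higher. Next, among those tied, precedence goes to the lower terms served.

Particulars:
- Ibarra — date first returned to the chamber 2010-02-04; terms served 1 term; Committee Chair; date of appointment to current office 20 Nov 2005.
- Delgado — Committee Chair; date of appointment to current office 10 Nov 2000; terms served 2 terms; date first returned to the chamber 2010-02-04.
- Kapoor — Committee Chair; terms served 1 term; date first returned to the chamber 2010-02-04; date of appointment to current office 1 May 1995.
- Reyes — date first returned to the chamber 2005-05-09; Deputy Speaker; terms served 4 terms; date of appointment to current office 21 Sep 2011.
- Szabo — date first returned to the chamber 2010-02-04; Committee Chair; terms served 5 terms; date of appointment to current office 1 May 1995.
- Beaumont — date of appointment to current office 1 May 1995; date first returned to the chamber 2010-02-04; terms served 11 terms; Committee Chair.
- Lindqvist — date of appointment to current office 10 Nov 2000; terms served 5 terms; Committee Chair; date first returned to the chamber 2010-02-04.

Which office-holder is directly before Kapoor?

Reyes

By parliamentary office: Reyes (Deputy Speaker); then Kapoor, Szabo, Beaumont, Delgado, Lindqvist and Ibarra (Committee Chair).
Kapoor, Szabo, Beaumont, Delgado, Lindqvist and Ibarra all have date first returned to the chamber 2010-02-04, so the next rule applies.
Among Kapoor, Szabo, Beaumont, Delgado, Lindqvist and Ibarra, by date of appointment to current office (earlier first): Kapoor, Szabo and Beaumont (1 May 1995) before Delgado and Lindqvist (10 Nov 2000) before Ibarra (20 Nov 2005).
Among Kapoor, Szabo and Beaumont, by terms served (lower first): Kapoor (1 term) before Szabo (5 terms) before Beaumont (11 terms).
Among Delgado and Lindqvist, by terms served (lower first): Delgado (2 terms) before Lindqvist (5 terms).
Order: Reyes, Kapoor, Szabo, Beaumont, Delgado, Lindqvist, Ibarra.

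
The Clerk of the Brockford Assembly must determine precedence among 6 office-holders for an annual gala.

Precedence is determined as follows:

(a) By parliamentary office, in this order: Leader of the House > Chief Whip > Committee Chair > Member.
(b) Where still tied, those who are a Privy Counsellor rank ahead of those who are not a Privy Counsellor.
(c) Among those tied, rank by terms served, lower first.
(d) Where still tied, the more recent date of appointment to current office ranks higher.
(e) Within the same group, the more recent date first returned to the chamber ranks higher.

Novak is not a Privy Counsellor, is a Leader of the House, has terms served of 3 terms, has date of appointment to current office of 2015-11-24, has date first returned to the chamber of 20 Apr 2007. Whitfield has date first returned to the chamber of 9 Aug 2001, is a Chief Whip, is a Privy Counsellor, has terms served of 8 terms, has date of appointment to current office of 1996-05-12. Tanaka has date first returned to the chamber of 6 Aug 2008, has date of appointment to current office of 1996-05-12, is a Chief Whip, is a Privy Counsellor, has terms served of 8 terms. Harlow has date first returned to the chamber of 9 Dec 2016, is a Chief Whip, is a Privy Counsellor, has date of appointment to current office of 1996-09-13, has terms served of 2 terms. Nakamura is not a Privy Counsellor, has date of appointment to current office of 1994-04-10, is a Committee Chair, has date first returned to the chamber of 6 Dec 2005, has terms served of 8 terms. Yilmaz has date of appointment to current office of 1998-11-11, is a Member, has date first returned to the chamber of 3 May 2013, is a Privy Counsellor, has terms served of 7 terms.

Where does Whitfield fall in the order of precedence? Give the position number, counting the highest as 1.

4

By parliamentary office: Novak (Leader of the House); then Harlow, Tanaka and Whitfield (Chief Whip); then Nakamura (Committee Chair); then Yilmaz (Member).
Harlow, Tanaka and Whitfield are each a Privy Counsellor, so the next rule applies.
Among Harlow, Tanaka and Whitfield, by terms served (lower first): Harlow (2 terms) before Tanaka and Whitfield (8 terms).
Tanaka and Whitfield both have date of appointment to current office 1996-05-12, so the next rule applies.
Among Tanaka and Whitfield, by date first returned to the chamber (later first): Tanaka (6 Aug 2008) before Whitfield (9 Aug 2001).
Order: Novak, Harlow, Tanaka, Whitfield, Nakamura, Yilmaz. So position 4.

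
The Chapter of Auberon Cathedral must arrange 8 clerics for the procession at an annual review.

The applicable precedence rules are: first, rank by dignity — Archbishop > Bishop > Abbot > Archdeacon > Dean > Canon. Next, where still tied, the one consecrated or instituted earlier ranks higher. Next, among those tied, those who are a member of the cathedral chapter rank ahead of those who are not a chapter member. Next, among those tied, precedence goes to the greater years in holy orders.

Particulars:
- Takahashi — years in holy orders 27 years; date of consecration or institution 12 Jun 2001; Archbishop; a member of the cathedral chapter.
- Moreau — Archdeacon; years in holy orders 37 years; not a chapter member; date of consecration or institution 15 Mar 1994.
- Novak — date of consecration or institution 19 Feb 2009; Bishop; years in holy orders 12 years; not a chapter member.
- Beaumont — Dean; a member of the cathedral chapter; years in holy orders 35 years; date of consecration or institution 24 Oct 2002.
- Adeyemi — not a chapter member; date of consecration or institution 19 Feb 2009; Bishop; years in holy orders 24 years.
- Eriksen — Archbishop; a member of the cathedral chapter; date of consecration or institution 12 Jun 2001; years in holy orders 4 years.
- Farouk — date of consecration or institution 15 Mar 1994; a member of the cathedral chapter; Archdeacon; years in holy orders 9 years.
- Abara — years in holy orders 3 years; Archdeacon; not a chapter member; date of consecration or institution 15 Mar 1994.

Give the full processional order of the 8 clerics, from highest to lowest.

Takahashi, Eriksen, Adeyemi, Novak, Farouk, Moreau, Abara, Beaumont

By dignity: Takahashi and Eriksen (Archbishop); then Adeyemi and Novak (Bishop); then Farouk, Moreau and Abara (Archdeacon); then Beaumont (Dean).
Takahashi and Eriksen both have date of consecration or institution 12 Jun 2001, so the next rule applies.
Takahashi and Eriksen are each a member of the cathedral chapter, so the next rule applies.
Among Takahashi and Eriksen, by years in holy orders (higher first): Takahashi (27 years) before Eriksen (4 years).
Adeyemi and Novak both have date of consecration or institution 19 Feb 2009, so the next rule applies.
Adeyemi and Novak are each not a chapter member, so the next rule applies.
Among Adeyemi and Novak, by years in holy orders (higher first): Adeyemi (24 years) before Novak (12 years).
Farouk, Moreau and Abara all have date of consecration or institution 15 Mar 1994, so the next rule applies.
Among Farouk, Moreau and Abara, a member of the cathedral chapter before not a chapter member: Farouk (a member of the cathedral chapter) before Moreau and Abara (not a chapter member).
Among Moreau and Abara, by years in holy orders (higher first): Moreau (37 years) before Abara (3 years).
Full order: Takahashi, Eriksen, Adeyemi, Novak, Farouk, Moreau, Abara, Beaumont.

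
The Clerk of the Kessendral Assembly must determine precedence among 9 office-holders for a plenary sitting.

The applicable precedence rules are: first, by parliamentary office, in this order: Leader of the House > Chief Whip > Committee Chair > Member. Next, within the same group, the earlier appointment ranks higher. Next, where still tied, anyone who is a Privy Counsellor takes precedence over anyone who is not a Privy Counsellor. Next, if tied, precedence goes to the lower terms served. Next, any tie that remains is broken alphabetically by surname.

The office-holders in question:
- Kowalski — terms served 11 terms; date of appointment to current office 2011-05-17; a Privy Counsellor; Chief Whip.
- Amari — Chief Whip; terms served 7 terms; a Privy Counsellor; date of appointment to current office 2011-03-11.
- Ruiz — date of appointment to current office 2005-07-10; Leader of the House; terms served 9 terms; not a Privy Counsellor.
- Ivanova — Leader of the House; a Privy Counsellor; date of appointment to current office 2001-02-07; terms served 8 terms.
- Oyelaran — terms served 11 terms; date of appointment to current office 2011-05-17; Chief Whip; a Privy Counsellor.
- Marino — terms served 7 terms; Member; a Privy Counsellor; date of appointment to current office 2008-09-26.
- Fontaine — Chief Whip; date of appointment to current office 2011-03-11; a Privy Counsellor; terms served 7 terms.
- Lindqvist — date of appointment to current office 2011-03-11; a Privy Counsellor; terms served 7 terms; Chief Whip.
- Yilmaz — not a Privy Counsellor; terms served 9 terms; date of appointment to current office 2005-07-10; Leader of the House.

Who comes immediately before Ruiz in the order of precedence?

Ivanova

By parliamentary office: Ivanova, Ruiz and Yilmaz (Leader of the House); then Amari, Fontaine, Lindqvist, Kowalski and Oyelaran (Chief Whip); then Marino (Member).
Among Ivanova, Ruiz and Yilmaz, by date of appointment to current office (earlier first): Ivanova (2001-02-07) before Ruiz and Yilmaz (2005-07-10).
Ruiz and Yilmaz are each not a Privy Counsellor, so the next rule applies.
Ruiz and Yilmaz both have terms served 9 terms, so the next rule applies.
Among Ruiz and Yilmaz, alphabetically by surname: Ruiz before Yilmaz.
Among Amari, Fontaine, Lindqvist, Kowalski and Oyelaran, by date of appointment to current office (earlier first): Amari, Fontaine and Lindqvist (2011-03-11) before Kowalski and Oyelaran (2011-05-17).
Amari, Fontaine and Lindqvist are each a Privy Counsellor, so the next rule applies.
Amari, Fontaine and Lindqvist all have terms served 7 terms, so the next rule applies.
Among Amari, Fontaine and Lindqvist, alphabetically by surname: Amari before Fontaine before Lindqvist.
Kowalski and Oyelaran are each a Privy Counsellor, so the next rule applies.
Kowalski and Oyelaran both have terms served 11 terms, so the next rule applies.
Among Kowalski and Oyelaran, alphabetically by surname: Kowalski before Oyelaran.
Order: Ivanova, Ruiz, Yilmaz, Amari, Fontaine, Lindqvist, Kowalski, Oyelaran, Marino.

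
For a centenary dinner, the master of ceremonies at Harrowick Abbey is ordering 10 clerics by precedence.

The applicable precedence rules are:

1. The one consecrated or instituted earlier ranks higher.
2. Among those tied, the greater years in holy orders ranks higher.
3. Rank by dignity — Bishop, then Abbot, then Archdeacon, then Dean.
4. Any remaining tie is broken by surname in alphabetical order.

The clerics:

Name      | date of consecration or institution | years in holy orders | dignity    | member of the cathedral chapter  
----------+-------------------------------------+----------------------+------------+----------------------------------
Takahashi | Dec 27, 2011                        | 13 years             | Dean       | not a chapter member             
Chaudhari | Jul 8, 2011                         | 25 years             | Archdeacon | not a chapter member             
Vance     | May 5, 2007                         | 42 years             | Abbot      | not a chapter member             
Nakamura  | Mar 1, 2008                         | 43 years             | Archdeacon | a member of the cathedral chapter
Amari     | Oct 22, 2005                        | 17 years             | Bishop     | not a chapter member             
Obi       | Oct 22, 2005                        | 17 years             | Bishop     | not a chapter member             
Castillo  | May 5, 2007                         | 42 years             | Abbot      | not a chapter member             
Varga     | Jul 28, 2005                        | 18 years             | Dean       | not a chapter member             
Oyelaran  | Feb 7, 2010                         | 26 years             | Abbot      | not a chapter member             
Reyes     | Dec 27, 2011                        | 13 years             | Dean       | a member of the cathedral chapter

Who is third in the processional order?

By date of consecration or institution (earlier first): Varga (Jul 28, 2005); then Amari and Obi (both Oct 22, 2005); then Castillo and Vance (both May 5, 2007); then Nakamura (Mar 1, 2008); then Oyelaran (Feb 7, 2010); then Chaudhari (Jul 8, 2011); then Reyes and Takahashi (both Dec 27, 2011).
Amari and Obi both have years in holy orders 17 years, so the next rule applies.
Amari and Obi are each Bishop, so the next rule applies.
Among Amari and Obi, alphabetically by surname: Amari before Obi.
Castillo and Vance both have years in holy orders 42 years, so the next rule applies.
Castillo and Vance are each Abbot, so the next rule applies.
Among Castillo and Vance, alphabetically by surname: Castillo before Vance.
Reyes and Takahashi both have years in holy orders 13 years, so the next rule applies.
Reyes and Takahashi are each Dean, so the next rule applies.
Among Reyes and Takahashi, alphabetically by surname: Reyes before Takahashi.
Order: Varga, Amari, Obi, Castillo, Vance, Nakamura, Oyelaran, Chaudhari, Reyes, Takahashi.

Obi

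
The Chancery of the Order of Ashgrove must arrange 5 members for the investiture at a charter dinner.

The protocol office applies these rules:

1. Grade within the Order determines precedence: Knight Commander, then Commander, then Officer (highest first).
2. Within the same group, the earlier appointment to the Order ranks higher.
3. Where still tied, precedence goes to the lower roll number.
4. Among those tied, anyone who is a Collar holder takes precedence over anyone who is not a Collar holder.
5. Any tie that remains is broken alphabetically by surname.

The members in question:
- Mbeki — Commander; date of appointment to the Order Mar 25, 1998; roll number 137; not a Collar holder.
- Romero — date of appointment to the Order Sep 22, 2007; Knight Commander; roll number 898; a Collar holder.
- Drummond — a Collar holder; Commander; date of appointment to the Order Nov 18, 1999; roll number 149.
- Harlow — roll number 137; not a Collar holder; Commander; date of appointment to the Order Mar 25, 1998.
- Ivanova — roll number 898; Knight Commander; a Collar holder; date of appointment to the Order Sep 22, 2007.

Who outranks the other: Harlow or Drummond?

By grade within the Order: Ivanova and Romero (Knight Commander); then Harlow, Mbeki and Drummond (Commander).
Ivanova and Romero both have date of appointment to the Order Sep 22, 2007, so the next rule applies.
Ivanova and Romero both have roll number 898, so the next rule applies.
Ivanova and Romero are each a Collar holder, so the next rule applies.
Among Ivanova and Romero, alphabetically by surname: Ivanova before Romero.
Among Harlow, Mbeki and Drummond, by date of appointment to the Order (earlier first): Harlow and Mbeki (Mar 25, 1998) before Drummond (Nov 18, 1999).
Harlow and Mbeki both have roll number 137, so the next rule applies.
Harlow and Mbeki are each not a Collar holder, so the next rule applies.
Among Harlow and Mbeki, alphabetically by surname: Harlow before Mbeki.
So Harlow takes precedence.

Harlow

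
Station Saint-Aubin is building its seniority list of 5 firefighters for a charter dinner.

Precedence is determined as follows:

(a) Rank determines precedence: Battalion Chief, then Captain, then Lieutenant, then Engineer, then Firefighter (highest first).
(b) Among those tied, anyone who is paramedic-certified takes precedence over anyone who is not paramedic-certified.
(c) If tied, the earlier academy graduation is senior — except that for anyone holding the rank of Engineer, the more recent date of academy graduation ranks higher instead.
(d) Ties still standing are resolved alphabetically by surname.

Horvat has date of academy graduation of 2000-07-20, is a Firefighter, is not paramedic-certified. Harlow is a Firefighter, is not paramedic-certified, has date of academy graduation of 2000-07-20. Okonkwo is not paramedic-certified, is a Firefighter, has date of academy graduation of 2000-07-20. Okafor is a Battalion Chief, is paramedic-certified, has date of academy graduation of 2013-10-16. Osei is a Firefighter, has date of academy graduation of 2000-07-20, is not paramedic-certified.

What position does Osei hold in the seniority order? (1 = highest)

By rank: Okafor (Battalion Chief); then Harlow, Horvat, Okonkwo and Osei (Firefighter).
Harlow, Horvat, Okonkwo and Osei are each not paramedic-certified, so the next rule applies.
Harlow, Horvat, Okonkwo and Osei all have date of academy graduation 2000-07-20, so the next rule applies.
Among Harlow, Horvat, Okonkwo and Osei, alphabetically by surname: Harlow before Horvat before Okonkwo before Osei.
Order: Okafor, Harlow, Horvat, Okonkwo, Osei. So position 5.

5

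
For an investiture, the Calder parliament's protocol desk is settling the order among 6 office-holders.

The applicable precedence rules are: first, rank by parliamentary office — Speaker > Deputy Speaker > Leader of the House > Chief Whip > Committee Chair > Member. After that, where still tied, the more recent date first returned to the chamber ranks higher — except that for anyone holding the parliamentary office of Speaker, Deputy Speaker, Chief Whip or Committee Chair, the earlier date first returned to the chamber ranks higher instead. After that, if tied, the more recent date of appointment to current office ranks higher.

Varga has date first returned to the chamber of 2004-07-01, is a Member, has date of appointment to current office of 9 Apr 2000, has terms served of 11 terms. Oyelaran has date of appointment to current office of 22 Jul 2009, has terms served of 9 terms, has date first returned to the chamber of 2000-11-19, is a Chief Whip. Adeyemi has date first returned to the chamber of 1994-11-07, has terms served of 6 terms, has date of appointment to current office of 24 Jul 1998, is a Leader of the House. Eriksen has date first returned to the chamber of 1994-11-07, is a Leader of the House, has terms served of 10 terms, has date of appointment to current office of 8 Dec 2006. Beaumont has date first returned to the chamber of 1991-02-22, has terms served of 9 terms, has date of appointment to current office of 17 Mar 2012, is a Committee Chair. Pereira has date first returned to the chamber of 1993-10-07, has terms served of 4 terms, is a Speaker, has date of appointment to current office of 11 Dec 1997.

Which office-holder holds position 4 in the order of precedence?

Oyelaran

By parliamentary office: Pereira (Speaker); then Eriksen and Adeyemi (Leader of the House); then Oyelaran (Chief Whip); then Beaumont (Committee Chair); then Varga (Member).
Eriksen and Adeyemi both have date first returned to the chamber 1994-11-07, so the next rule applies.
Among Eriksen and Adeyemi, by date of appointment to current office (later first): Eriksen (8 Dec 2006) before Adeyemi (24 Jul 1998).
Order: Pereira, Eriksen, Adeyemi, Oyelaran, Beaumont, Varga.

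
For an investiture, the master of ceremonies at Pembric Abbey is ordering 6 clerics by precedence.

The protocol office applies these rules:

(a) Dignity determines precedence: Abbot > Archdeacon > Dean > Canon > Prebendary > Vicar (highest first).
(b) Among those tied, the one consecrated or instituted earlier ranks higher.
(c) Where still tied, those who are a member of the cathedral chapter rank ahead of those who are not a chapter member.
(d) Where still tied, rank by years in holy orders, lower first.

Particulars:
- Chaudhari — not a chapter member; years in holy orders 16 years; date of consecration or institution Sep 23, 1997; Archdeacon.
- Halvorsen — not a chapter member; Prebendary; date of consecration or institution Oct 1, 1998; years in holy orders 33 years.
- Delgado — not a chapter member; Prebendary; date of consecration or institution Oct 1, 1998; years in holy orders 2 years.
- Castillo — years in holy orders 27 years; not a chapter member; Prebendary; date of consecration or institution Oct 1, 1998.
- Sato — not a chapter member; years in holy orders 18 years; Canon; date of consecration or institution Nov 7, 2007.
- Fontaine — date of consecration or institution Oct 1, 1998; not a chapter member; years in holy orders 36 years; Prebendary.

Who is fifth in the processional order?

Halvorsen

By dignity: Chaudhari (Archdeacon); then Sato (Canon); then Delgado, Castillo, Halvorsen and Fontaine (Prebendary).
Delgado, Castillo, Halvorsen and Fontaine all have date of consecration or institution Oct 1, 1998, so the next rule applies.
Delgado, Castillo, Halvorsen and Fontaine are each not a chapter member, so the next rule applies.
Among Delgado, Castillo, Halvorsen and Fontaine, by years in holy orders (lower first): Delgado (2 years) before Castillo (27 years) before Halvorsen (33 years) before Fontaine (36 years).
Order: Chaudhari, Sato, Delgado, Castillo, Halvorsen, Fontaine.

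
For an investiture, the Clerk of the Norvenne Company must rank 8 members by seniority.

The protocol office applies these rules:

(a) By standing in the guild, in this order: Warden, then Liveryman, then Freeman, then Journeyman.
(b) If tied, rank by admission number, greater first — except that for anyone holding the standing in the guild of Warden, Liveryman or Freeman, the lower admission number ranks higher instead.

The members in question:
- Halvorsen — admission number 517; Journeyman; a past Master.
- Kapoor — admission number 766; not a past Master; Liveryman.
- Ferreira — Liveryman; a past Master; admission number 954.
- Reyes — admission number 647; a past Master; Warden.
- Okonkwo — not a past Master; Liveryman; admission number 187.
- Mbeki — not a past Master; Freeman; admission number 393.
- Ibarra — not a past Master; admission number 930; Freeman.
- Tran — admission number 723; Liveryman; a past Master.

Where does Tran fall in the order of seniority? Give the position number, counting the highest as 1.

3

By standing in the guild: Reyes (Warden); then Okonkwo, Tran, Kapoor and Ferreira (Liveryman); then Mbeki and Ibarra (Freeman); then Halvorsen (Journeyman).
Among Okonkwo, Tran, Kapoor and Ferreira, by admission number (lower first) (reversed rule for this group): Okonkwo (187) before Tran (723) before Kapoor (766) before Ferreira (954).
Among Mbeki and Ibarra, by admission number (lower first) (reversed rule for this group): Mbeki (393) before Ibarra (930).
Order: Reyes, Okonkwo, Tran, Kapoor, Ferreira, Mbeki, Ibarra, Halvorsen. So position 3.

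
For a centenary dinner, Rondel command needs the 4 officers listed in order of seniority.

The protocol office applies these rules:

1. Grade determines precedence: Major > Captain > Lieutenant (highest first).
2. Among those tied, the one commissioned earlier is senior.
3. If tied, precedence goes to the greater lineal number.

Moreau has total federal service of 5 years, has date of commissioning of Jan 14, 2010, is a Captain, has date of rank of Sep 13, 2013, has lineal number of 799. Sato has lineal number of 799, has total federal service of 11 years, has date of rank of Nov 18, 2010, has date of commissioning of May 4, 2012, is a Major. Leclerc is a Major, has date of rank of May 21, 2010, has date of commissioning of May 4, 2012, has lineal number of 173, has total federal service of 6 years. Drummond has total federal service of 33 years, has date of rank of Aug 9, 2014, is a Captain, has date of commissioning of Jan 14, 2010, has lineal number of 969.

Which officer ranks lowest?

Moreau

By grade: Sato and Leclerc (Major); then Drummond and Moreau (Captain).
Sato and Leclerc both have date of commissioning May 4, 2012, so the next rule applies.
Among Sato and Leclerc, by lineal number (higher first): Sato (799) before Leclerc (173).
Drummond and Moreau both have date of commissioning Jan 14, 2010, so the next rule applies.
Among Drummond and Moreau, by lineal number (higher first): Drummond (969) before Moreau (799).
Order: Sato, Leclerc, Drummond, Moreau.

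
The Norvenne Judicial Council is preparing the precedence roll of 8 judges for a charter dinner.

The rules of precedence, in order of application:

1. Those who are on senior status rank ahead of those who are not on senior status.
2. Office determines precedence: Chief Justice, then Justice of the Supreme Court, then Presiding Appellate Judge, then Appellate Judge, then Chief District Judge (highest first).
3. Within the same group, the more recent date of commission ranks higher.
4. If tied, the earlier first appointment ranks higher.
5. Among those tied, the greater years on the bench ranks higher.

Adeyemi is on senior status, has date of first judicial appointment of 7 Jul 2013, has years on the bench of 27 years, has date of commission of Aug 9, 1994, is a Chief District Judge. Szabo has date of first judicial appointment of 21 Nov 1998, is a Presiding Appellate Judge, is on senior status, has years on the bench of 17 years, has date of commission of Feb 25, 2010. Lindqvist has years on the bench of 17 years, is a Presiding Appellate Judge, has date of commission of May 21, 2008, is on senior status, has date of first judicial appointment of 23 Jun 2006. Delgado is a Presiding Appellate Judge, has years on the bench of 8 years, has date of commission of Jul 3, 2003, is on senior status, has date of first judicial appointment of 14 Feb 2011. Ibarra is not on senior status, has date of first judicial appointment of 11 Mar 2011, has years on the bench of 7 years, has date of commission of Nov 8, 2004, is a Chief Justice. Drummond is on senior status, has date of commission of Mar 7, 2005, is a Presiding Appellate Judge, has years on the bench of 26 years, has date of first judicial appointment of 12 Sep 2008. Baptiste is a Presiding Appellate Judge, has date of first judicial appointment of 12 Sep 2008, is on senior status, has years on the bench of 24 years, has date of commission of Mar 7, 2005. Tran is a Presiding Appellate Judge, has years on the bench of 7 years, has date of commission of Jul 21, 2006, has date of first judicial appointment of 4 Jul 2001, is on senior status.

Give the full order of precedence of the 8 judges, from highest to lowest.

Szabo, Lindqvist, Tran, Drummond, Baptiste, Delgado, Adeyemi, Ibarra

By the first rule: Szabo, Lindqvist, Tran, Drummond, Baptiste, Delgado and Adeyemi (each on senior status); then Ibarra (not on senior status).
Among Szabo, Lindqvist, Tran, Drummond, Baptiste, Delgado and Adeyemi, by office: Szabo, Lindqvist, Tran, Drummond, Baptiste and Delgado (Presiding Appellate Judge) before Adeyemi (Chief District Judge).
Among Szabo, Lindqvist, Tran, Drummond, Baptiste and Delgado, by date of commission (later first): Szabo (Feb 25, 2010) before Lindqvist (May 21, 2008) before Tran (Jul 21, 2006) before Drummond and Baptiste (Mar 7, 2005) before Delgado (Jul 3, 2003).
Drummond and Baptiste both have date of first judicial appointment 12 Sep 2008, so the next rule applies.
Among Drummond and Baptiste, by years on the bench (higher first): Drummond (26 years) before Baptiste (24 years).
Full order: Szabo, Lindqvist, Tran, Drummond, Baptiste, Delgado, Adeyemi, Ibarra.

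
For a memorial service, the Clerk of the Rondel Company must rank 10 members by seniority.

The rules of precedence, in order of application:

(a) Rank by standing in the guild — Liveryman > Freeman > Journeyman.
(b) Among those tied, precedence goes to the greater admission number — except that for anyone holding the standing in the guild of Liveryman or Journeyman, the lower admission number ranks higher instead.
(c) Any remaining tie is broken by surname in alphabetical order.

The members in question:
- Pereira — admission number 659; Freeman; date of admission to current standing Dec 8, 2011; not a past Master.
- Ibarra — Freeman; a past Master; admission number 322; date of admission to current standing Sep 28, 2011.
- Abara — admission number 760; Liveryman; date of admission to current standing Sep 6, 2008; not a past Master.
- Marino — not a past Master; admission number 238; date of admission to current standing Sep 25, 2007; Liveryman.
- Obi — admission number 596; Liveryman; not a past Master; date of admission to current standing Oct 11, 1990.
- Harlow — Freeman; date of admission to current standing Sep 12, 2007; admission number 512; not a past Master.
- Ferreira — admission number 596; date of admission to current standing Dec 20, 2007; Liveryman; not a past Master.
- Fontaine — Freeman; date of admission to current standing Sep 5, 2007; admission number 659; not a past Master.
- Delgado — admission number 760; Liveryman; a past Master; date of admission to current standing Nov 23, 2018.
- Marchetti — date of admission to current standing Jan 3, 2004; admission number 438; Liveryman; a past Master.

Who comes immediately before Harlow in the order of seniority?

Pereira

By standing in the guild: Marino, Marchetti, Ferreira, Obi, Abara and Delgado (Liveryman); then Fontaine, Pereira, Harlow and Ibarra (Freeman).
Among Marino, Marchetti, Ferreira, Obi, Abara and Delgado, by admission number (lower first) (reversed rule for this group): Marino (238) before Marchetti (438) before Ferreira and Obi (596) before Abara and Delgado (760).
Among Ferreira and Obi, alphabetically by surname: Ferreira before Obi.
Among Abara and Delgado, alphabetically by surname: Abara before Delgado.
Among Fontaine, Pereira, Harlow and Ibarra, by admission number (higher first): Fontaine and Pereira (659) before Harlow (512) before Ibarra (322).
Among Fontaine and Pereira, alphabetically by surname: Fontaine before Pereira.
Order: Marino, Marchetti, Ferreira, Obi, Abara, Delgado, Fontaine, Pereira, Harlow, Ibarra.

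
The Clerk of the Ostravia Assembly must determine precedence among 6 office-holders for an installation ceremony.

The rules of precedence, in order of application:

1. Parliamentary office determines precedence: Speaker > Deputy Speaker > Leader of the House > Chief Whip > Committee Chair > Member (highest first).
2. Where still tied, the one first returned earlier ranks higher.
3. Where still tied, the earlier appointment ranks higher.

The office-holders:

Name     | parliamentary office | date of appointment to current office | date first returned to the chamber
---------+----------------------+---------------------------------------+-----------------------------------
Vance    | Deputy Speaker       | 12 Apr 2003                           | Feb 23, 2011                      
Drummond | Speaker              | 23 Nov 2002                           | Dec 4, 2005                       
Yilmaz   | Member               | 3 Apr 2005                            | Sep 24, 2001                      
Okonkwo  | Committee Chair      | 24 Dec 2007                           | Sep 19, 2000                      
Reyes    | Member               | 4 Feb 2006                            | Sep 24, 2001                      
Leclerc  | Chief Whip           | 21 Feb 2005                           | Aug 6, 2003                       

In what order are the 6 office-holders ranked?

By parliamentary office: Drummond (Speaker); then Vance (Deputy Speaker); then Leclerc (Chief Whip); then Okonkwo (Committee Chair); then Yilmaz and Reyes (Member).
Yilmaz and Reyes both have date first returned to the chamber Sep 24, 2001, so the next rule applies.
Among Yilmaz and Reyes, by date of appointment to current office (earlier first): Yilmaz (3 Apr 2005) before Reyes (4 Feb 2006).
Full order: Drummond, Vance, Leclerc, Okonkwo, Yilmaz, Reyes.

Drummond, Vance, Leclerc, Okonkwo, Yilmaz, Reyes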